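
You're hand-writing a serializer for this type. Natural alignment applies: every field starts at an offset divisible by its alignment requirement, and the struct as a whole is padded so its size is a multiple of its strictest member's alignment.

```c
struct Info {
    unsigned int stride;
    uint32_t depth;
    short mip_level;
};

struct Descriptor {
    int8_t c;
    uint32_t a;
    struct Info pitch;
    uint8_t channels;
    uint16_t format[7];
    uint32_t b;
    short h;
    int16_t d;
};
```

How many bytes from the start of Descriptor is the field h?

Info: @0: stride [4B, align 4] → 4; @4: depth [4B, align 4] → 8; @8: mip_level [2B, align 2] → 10; +2 tail pad (align 4); size 12, align 4
@0: c [1B, align 1] → 1
+3 pad (align 4)
@4: a [4B, align 4] → 8
@8: pitch [12B, align 4] → 20
@20: channels [1B, align 1] → 21
+1 pad (align 2)
@22: format [14B, align 2] → 36
@36: b [4B, align 4] → 40
@40: h [2B, align 2] → 42

40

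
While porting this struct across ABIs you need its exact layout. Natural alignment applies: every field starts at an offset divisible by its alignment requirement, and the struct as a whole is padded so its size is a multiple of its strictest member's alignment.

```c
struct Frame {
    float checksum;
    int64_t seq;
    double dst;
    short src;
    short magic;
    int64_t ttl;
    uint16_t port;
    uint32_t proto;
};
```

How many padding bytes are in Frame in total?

checksum at 0 (size 4, align 4) → ends 4
pad 4 to align 8 for seq
seq at 8 (size 8, align 8) → ends 16
dst at 16 (size 8, align 8) → ends 24
src at 24 (size 2, align 2) → ends 26
magic at 26 (size 2, align 2) → ends 28
pad 4 to align 8 for ttl
ttl at 32 (size 8, align 8) → ends 40
port at 40 (size 2, align 2) → ends 42
pad 2 to align 4 for proto
proto at 44 (size 4, align 4) → ends 48
total 48 bytes, alignment 8
data bytes 38, size 48 → padding 10

10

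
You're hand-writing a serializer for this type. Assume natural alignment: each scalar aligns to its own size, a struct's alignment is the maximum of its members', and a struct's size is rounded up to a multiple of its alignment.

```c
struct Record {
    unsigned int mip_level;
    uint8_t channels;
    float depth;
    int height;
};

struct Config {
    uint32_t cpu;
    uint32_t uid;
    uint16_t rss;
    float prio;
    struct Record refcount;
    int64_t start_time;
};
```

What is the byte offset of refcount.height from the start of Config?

28

Record: @0: mip_level [4B, align 4] → 4; @4: channels [1B, align 1] → 5; +3 pad (align 4); @8: depth [4B, align 4] → 12; @12: height [4B, align 4] → 16; size 16, align 4
@0: cpu [4B, align 4] → 4
@4: uid [4B, align 4] → 8
@8: rss [2B, align 2] → 10
+2 pad (align 4)
@12: prio [4B, align 4] → 16
@16: refcount [16B, align 4] → 32
within Record: height at 12
16 + 12 = 28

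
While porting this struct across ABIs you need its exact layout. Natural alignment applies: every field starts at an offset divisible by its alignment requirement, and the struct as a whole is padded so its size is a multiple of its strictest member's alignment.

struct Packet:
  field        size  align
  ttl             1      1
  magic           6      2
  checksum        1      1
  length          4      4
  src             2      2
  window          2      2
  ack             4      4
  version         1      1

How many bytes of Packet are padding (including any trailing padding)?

ttl at 0 (size 1, align 1) → ends 1
pad 1 to align 2 for magic
magic at 2 (size 6, align 2) → ends 8
checksum at 8 (size 1, align 1) → ends 9
pad 3 to align 4 for length
length at 12 (size 4, align 4) → ends 16
src at 16 (size 2, align 2) → ends 18
window at 18 (size 2, align 2) → ends 20
ack at 20 (size 4, align 4) → ends 24
version at 24 (size 1, align 1) → ends 25
tail pad 3 to reach multiple of 4
total 28 bytes, alignment 4
data bytes 21, size 28 → padding 7

7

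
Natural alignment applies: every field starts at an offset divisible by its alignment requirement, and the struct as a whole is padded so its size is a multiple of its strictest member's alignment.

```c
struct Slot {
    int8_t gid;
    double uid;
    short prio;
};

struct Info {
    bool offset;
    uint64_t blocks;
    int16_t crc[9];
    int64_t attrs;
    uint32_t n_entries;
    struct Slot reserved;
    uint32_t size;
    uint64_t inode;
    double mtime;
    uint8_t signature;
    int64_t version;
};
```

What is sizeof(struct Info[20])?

2400

Slot: @0: gid [1B, align 1] → 1; +7 pad (align 8); @8: uid [8B, align 8] → 16; @16: prio [2B, align 2] → 18; +6 tail pad (align 8); size 24, align 8
@0: offset [1B, align 1] → 1
+7 pad (align 8)
@8: blocks [8B, align 8] → 16
@16: crc [18B, align 2] → 34
+6 pad (align 8)
@40: attrs [8B, align 8] → 48
@48: n_entries [4B, align 4] → 52
+4 pad (align 8)
@56: reserved [24B, align 8] → 80
@80: size [4B, align 4] → 84
+4 pad (align 8)
@88: inode [8B, align 8] → 96
@96: mtime [8B, align 8] → 104
@104: signature [1B, align 1] → 105
+7 pad (align 8)
@112: version [8B, align 8] → 120
size 120, align 8
array of 20: 20 × 120 = 2400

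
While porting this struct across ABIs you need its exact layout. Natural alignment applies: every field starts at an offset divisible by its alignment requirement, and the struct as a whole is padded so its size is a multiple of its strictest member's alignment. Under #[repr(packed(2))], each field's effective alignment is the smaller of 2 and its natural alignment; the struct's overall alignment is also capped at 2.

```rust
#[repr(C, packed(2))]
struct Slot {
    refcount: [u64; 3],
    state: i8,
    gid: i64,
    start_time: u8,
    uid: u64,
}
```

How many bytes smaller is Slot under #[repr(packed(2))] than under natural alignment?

12

natural layout:
  @0: refcount [24B, align 8] → 24
  @24: state [1B, align 1] → 25
  +7 pad (align 8)
  @32: gid [8B, align 8] → 40
  @40: start_time [1B, align 1] → 41
  +7 pad (align 8)
  @48: uid [8B, align 8] → 56
  size 56, align 8
packed(2) layout:
  @0: refcount [24B, align 2] → 24
  @24: state [1B, align 1] → 25
  +1 pad (align 2)
  @26: gid [8B, align 2] → 34
  @34: start_time [1B, align 1] → 35
  +1 pad (align 2)
  @36: uid [8B, align 2] → 44
  size 44, align 2
56 − 44 = 12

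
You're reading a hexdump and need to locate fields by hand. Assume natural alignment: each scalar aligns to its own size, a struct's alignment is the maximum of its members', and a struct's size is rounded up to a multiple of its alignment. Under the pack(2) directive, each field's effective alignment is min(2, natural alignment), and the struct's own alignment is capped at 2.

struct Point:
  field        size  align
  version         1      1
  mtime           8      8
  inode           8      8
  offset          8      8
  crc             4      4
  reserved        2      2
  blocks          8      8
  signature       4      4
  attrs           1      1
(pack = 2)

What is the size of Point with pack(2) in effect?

0..1  version  (1B, 1-aligned)
1..2  -- padding (1B)
2..10  mtime  (8B, 2-aligned)
10..18  inode  (8B, 2-aligned)
18..26  offset  (8B, 2-aligned)
26..30  crc  (4B, 2-aligned)
30..32  reserved  (2B, 2-aligned)
32..40  blocks  (8B, 2-aligned)
40..44  signature  (4B, 2-aligned)
44..45  attrs  (1B, 1-aligned)
45..46  -- tail padding (1B)
sizeof = 46, alignof = 2

46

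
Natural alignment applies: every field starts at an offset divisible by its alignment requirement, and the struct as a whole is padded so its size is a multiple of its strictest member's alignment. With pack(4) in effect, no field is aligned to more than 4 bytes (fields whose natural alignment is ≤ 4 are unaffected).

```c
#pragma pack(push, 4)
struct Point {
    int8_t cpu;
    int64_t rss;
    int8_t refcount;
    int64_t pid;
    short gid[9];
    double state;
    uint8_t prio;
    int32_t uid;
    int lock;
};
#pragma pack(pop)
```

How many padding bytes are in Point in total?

11

@0: cpu [1B, align 1] → 1
+3 pad (align 4)
@4: rss [8B, align 4] → 12
@12: refcount [1B, align 1] → 13
+3 pad (align 4)
@16: pid [8B, align 4] → 24
@24: gid [18B, align 2] → 42
+2 pad (align 4)
@44: state [8B, align 4] → 52
@52: prio [1B, align 1] → 53
+3 pad (align 4)
@56: uid [4B, align 4] → 60
@60: lock [4B, align 4] → 64
size 64, align 4
data bytes 53, size 64 → padding 11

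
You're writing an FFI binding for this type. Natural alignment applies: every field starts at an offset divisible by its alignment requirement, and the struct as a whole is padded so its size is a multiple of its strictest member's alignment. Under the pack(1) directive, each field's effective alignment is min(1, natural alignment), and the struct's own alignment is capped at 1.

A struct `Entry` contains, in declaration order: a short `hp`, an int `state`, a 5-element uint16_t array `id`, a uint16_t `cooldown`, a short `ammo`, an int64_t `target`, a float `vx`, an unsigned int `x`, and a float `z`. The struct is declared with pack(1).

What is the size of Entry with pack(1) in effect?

40

0..2  hp  (2B, 1-aligned)
2..6  state  (4B, 1-aligned)
6..16  id  (10B, 1-aligned)
16..18  cooldown  (2B, 1-aligned)
18..20  ammo  (2B, 1-aligned)
20..28  target  (8B, 1-aligned)
28..32  vx  (4B, 1-aligned)
32..36  x  (4B, 1-aligned)
36..40  z  (4B, 1-aligned)
sizeof = 40, alignof = 1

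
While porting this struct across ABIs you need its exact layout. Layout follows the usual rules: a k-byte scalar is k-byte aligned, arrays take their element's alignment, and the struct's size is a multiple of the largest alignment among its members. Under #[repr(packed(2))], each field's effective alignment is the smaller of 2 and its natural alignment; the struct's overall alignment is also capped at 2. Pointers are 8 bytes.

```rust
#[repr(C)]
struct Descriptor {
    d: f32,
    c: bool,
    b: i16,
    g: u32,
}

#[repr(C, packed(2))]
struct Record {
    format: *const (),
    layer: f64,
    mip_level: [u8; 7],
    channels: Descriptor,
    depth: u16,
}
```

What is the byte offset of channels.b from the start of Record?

30

Descriptor: d at 0 (size 4, align 4) → ends 4; c at 4 (size 1, align 1) → ends 5; pad 1 to align 2 for b; b at 6 (size 2, align 2) → ends 8; g at 8 (size 4, align 4) → ends 12; total 12 bytes, alignment 4
format at 0 (size 8, align 2) → ends 8
layer at 8 (size 8, align 2) → ends 16
mip_level at 16 (size 7, align 1) → ends 23
pad 1 to align 2 for channels
channels at 24 (size 12, align 2) → ends 36
within Descriptor: b at 6
24 + 6 = 30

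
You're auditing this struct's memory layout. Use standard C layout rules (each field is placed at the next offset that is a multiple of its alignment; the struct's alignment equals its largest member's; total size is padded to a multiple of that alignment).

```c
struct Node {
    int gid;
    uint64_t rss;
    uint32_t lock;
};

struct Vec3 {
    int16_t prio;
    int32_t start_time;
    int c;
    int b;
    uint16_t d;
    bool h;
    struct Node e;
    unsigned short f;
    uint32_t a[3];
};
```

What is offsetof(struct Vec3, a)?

Node: @0: gid [4B, align 4] → 4; +4 pad (align 8); @8: rss [8B, align 8] → 16; @16: lock [4B, align 4] → 20; +4 tail pad (align 8); size 24, align 8
@0: prio [2B, align 2] → 2
+2 pad (align 4)
@4: start_time [4B, align 4] → 8
@8: c [4B, align 4] → 12
@12: b [4B, align 4] → 16
@16: d [2B, align 2] → 18
@18: h [1B, align 1] → 19
+5 pad (align 8)
@24: e [24B, align 8] → 48
@48: f [2B, align 2] → 50
+2 pad (align 4)
@52: a [12B, align 4] → 64

52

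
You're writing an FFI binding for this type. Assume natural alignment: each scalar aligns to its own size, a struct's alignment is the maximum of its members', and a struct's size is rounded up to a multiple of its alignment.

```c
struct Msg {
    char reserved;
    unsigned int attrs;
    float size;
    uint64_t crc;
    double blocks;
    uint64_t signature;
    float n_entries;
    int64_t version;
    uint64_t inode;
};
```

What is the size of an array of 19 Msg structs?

reserved at 0 (size 1, align 1) → ends 1
pad 3 to align 4 for attrs
attrs at 4 (size 4, align 4) → ends 8
size at 8 (size 4, align 4) → ends 12
pad 4 to align 8 for crc
crc at 16 (size 8, align 8) → ends 24
blocks at 24 (size 8, align 8) → ends 32
signature at 32 (size 8, align 8) → ends 40
n_entries at 40 (size 4, align 4) → ends 44
pad 4 to align 8 for version
version at 48 (size 8, align 8) → ends 56
inode at 56 (size 8, align 8) → ends 64
total 64 bytes, alignment 8
array of 19: 19 × 64 = 1216

1216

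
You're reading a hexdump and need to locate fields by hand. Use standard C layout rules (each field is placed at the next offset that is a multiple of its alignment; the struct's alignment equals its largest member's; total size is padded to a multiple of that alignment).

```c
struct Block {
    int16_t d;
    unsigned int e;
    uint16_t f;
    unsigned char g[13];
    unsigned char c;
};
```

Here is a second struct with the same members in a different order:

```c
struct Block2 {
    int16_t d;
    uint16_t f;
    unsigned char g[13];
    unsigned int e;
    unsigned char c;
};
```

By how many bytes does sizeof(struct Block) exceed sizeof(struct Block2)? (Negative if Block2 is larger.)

-4

0..2  d  (2B, 2-aligned)
2..4  -- padding (2B)
4..8  e  (4B, 4-aligned)
8..10  f  (2B, 2-aligned)
10..23  g  (13B, 1-aligned)
23..24  c  (1B, 1-aligned)
sizeof = 24, alignof = 4
— Block2 —
0..2  d  (2B, 2-aligned)
2..4  f  (2B, 2-aligned)
4..17  g  (13B, 1-aligned)
17..20  -- padding (3B)
20..24  e  (4B, 4-aligned)
24..25  c  (1B, 1-aligned)
25..28  -- tail padding (3B)
sizeof = 28, alignof = 4
24 − 28 = -4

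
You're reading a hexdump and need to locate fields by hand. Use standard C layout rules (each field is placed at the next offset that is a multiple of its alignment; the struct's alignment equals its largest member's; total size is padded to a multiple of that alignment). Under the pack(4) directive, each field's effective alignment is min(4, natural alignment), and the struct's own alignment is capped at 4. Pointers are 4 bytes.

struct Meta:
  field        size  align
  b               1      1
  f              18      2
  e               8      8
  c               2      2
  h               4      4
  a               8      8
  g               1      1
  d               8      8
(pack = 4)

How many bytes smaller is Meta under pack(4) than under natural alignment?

natural layout:
  @0: b [1B, align 1] → 1
  +1 pad (align 2)
  @2: f [18B, align 2] → 20
  +4 pad (align 8)
  @24: e [8B, align 8] → 32
  @32: c [2B, align 2] → 34
  +2 pad (align 4)
  @36: h [4B, align 4] → 40
  @40: a [8B, align 8] → 48
  @48: g [1B, align 1] → 49
  +7 pad (align 8)
  @56: d [8B, align 8] → 64
  size 64, align 8
packed(4) layout:
  @0: b [1B, align 1] → 1
  +1 pad (align 2)
  @2: f [18B, align 2] → 20
  @20: e [8B, align 4] → 28
  @28: c [2B, align 2] → 30
  +2 pad (align 4)
  @32: h [4B, align 4] → 36
  @36: a [8B, align 4] → 44
  @44: g [1B, align 1] → 45
  +3 pad (align 4)
  @48: d [8B, align 4] → 56
  size 56, align 4
64 − 56 = 8

8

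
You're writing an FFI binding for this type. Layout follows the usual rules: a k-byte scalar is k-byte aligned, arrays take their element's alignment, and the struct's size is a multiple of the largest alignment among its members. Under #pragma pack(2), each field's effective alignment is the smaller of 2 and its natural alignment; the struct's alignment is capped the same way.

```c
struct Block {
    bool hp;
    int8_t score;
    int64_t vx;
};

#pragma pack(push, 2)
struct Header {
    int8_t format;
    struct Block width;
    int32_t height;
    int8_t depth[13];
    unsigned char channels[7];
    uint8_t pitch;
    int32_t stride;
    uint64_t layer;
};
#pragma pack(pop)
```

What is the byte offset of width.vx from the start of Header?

10

Block: 0..1  hp  (1B, 1-aligned); 1..2  score  (1B, 1-aligned); 2..8  -- padding (6B); 8..16  vx  (8B, 8-aligned); sizeof = 16, alignof = 8
0..1  format  (1B, 1-aligned)
1..2  -- padding (1B)
2..18  width  (16B, 2-aligned)
within Block: vx at 8
2 + 8 = 10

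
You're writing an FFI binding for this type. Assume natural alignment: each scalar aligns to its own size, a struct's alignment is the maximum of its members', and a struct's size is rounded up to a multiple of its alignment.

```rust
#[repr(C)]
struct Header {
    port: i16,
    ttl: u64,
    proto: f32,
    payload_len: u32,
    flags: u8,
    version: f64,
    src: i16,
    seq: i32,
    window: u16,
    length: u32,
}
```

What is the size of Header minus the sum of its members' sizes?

port at 0 (size 2, align 2) → ends 2
pad 6 to align 8 for ttl
ttl at 8 (size 8, align 8) → ends 16
proto at 16 (size 4, align 4) → ends 20
payload_len at 20 (size 4, align 4) → ends 24
flags at 24 (size 1, align 1) → ends 25
pad 7 to align 8 for version
version at 32 (size 8, align 8) → ends 40
src at 40 (size 2, align 2) → ends 42
pad 2 to align 4 for seq
seq at 44 (size 4, align 4) → ends 48
window at 48 (size 2, align 2) → ends 50
pad 2 to align 4 for length
length at 52 (size 4, align 4) → ends 56
total 56 bytes, alignment 8
data bytes 39, size 56 → padding 17

17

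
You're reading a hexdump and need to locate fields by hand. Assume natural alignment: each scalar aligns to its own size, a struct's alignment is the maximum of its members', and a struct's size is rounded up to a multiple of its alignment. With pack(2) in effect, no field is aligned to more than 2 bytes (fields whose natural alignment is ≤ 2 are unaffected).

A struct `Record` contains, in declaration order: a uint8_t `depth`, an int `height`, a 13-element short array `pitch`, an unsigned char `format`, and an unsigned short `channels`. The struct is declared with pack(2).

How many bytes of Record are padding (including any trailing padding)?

2

0..1  depth  (1B, 1-aligned)
1..2  -- padding (1B)
2..6  height  (4B, 2-aligned)
6..32  pitch  (26B, 2-aligned)
32..33  format  (1B, 1-aligned)
33..34  -- padding (1B)
34..36  channels  (2B, 2-aligned)
sizeof = 36, alignof = 2
data bytes 34, size 36 → padding 2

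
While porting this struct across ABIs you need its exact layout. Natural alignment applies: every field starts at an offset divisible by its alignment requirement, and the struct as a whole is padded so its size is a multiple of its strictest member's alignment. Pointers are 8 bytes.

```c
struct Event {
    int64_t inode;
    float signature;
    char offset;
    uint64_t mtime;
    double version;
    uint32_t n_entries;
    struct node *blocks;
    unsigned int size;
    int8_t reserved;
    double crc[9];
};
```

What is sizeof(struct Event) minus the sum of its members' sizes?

0..8  inode  (8B, 8-aligned)
8..12  signature  (4B, 4-aligned)
12..13  offset  (1B, 1-aligned)
13..16  -- padding (3B)
16..24  mtime  (8B, 8-aligned)
24..32  version  (8B, 8-aligned)
32..36  n_entries  (4B, 4-aligned)
36..40  -- padding (4B)
40..48  blocks  (8B, 8-aligned)
48..52  size  (4B, 4-aligned)
52..53  reserved  (1B, 1-aligned)
53..56  -- padding (3B)
56..128  crc  (72B, 8-aligned)
sizeof = 128, alignof = 8
data bytes 118, size 128 → padding 10

10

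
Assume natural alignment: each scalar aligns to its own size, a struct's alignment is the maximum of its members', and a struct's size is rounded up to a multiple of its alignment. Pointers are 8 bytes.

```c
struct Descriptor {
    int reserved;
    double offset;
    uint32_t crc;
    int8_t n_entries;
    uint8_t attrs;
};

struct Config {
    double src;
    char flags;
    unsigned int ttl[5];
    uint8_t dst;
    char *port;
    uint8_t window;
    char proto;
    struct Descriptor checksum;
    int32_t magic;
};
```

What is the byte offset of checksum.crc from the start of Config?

72

Descriptor: reserved at 0 (size 4, align 4) → ends 4; pad 4 to align 8 for offset; offset at 8 (size 8, align 8) → ends 16; crc at 16 (size 4, align 4) → ends 20; n_entries at 20 (size 1, align 1) → ends 21; attrs at 21 (size 1, align 1) → ends 22; tail pad 2 to reach multiple of 8; total 24 bytes, alignment 8
src at 0 (size 8, align 8) → ends 8
flags at 8 (size 1, align 1) → ends 9
pad 3 to align 4 for ttl
ttl at 12 (size 20, align 4) → ends 32
dst at 32 (size 1, align 1) → ends 33
pad 7 to align 8 for port
port at 40 (size 8, align 8) → ends 48
window at 48 (size 1, align 1) → ends 49
proto at 49 (size 1, align 1) → ends 50
pad 6 to align 8 for checksum
checksum at 56 (size 24, align 8) → ends 80
within Descriptor: crc at 16
56 + 16 = 72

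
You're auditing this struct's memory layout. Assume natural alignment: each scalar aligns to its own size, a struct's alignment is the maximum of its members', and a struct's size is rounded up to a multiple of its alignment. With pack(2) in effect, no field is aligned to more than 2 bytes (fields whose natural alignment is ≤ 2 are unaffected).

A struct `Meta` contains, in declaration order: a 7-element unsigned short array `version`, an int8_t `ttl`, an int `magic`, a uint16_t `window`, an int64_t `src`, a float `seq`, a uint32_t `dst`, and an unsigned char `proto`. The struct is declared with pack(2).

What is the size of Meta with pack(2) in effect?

40

0..14  version  (14B, 2-aligned)
14..15  ttl  (1B, 1-aligned)
15..16  -- padding (1B)
16..20  magic  (4B, 2-aligned)
20..22  window  (2B, 2-aligned)
22..30  src  (8B, 2-aligned)
30..34  seq  (4B, 2-aligned)
34..38  dst  (4B, 2-aligned)
38..39  proto  (1B, 1-aligned)
39..40  -- tail padding (1B)
sizeof = 40, alignof = 2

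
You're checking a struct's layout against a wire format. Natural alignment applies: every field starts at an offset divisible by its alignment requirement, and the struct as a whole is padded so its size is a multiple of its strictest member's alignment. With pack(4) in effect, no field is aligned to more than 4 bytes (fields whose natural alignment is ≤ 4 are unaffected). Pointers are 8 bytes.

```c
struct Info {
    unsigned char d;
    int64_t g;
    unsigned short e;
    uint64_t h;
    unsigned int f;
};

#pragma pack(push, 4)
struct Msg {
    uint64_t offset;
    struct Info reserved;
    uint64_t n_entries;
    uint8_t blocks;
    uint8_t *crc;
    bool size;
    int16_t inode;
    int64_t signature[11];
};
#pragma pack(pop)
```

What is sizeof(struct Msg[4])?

Info: @0: d [1B, align 1] → 1; +7 pad (align 8); @8: g [8B, align 8] → 16; @16: e [2B, align 2] → 18; +6 pad (align 8); @24: h [8B, align 8] → 32; @32: f [4B, align 4] → 36; +4 tail pad (align 8); size 40, align 8
@0: offset [8B, align 4] → 8
@8: reserved [40B, align 4] → 48
@48: n_entries [8B, align 4] → 56
@56: blocks [1B, align 1] → 57
+3 pad (align 4)
@60: crc [8B, align 4] → 68
@68: size [1B, align 1] → 69
+1 pad (align 2)
@70: inode [2B, align 2] → 72
@72: signature [88B, align 4] → 160
size 160, align 4
array of 4: 4 × 160 = 640

640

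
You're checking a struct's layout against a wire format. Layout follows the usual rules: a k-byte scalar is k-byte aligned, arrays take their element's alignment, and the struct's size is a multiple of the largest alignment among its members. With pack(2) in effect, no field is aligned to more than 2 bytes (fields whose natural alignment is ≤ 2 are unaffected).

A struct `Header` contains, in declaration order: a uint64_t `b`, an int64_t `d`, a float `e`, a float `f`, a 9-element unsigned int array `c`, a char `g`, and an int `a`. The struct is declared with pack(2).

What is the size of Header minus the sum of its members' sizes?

1

@0: b [8B, align 2] → 8
@8: d [8B, align 2] → 16
@16: e [4B, align 2] → 20
@20: f [4B, align 2] → 24
@24: c [36B, align 2] → 60
@60: g [1B, align 1] → 61
+1 pad (align 2)
@62: a [4B, align 2] → 66
size 66, align 2
data bytes 65, size 66 → padding 1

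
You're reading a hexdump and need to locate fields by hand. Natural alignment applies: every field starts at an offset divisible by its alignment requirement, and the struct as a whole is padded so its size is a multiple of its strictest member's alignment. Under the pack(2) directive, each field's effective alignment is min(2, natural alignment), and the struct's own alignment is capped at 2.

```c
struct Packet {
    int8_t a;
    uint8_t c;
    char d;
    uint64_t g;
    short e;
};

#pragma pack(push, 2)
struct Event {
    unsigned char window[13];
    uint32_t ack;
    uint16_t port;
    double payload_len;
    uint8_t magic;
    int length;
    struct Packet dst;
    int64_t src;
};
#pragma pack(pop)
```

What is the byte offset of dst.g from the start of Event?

Packet: a at 0 (size 1, align 1) → ends 1; c at 1 (size 1, align 1) → ends 2; d at 2 (size 1, align 1) → ends 3; pad 5 to align 8 for g; g at 8 (size 8, align 8) → ends 16; e at 16 (size 2, align 2) → ends 18; tail pad 6 to reach multiple of 8; total 24 bytes, alignment 8
window at 0 (size 13, align 1) → ends 13
pad 1 to align 2 for ack
ack at 14 (size 4, align 2) → ends 18
port at 18 (size 2, align 2) → ends 20
payload_len at 20 (size 8, align 2) → ends 28
magic at 28 (size 1, align 1) → ends 29
pad 1 to align 2 for length
length at 30 (size 4, align 2) → ends 34
dst at 34 (size 24, align 2) → ends 58
within Packet: g at 8
34 + 8 = 42

42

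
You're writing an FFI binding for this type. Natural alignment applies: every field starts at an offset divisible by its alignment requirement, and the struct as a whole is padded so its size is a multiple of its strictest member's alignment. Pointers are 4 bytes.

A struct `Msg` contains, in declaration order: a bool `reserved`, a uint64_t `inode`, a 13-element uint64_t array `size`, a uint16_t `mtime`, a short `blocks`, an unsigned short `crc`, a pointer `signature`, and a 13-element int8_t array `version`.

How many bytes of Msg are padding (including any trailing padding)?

16

@0: reserved [1B, align 1] → 1
+7 pad (align 8)
@8: inode [8B, align 8] → 16
@16: size [104B, align 8] → 120
@120: mtime [2B, align 2] → 122
@122: blocks [2B, align 2] → 124
@124: crc [2B, align 2] → 126
+2 pad (align 4)
@128: signature [4B, align 4] → 132
@132: version [13B, align 1] → 145
+7 tail pad (align 8)
size 152, align 8
data bytes 136, size 152 → padding 16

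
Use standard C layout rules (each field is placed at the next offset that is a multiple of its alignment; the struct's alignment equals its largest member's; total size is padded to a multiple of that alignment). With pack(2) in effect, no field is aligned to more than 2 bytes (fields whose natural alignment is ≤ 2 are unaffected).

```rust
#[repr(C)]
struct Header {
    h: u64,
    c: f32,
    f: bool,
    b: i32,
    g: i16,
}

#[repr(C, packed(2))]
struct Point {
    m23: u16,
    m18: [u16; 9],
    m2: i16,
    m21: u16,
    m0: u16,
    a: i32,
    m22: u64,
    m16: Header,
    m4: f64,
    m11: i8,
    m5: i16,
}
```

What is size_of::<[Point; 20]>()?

1480

Header: 0..8  h  (8B, 8-aligned); 8..12  c  (4B, 4-aligned); 12..13  f  (1B, 1-aligned); 13..16  -- padding (3B); 16..20  b  (4B, 4-aligned); 20..22  g  (2B, 2-aligned); 22..24  -- tail padding (2B); sizeof = 24, alignof = 8
0..2  m23  (2B, 2-aligned)
2..20  m18  (18B, 2-aligned)
20..22  m2  (2B, 2-aligned)
22..24  m21  (2B, 2-aligned)
24..26  m0  (2B, 2-aligned)
26..30  a  (4B, 2-aligned)
30..38  m22  (8B, 2-aligned)
38..62  m16  (24B, 2-aligned)
62..70  m4  (8B, 2-aligned)
70..71  m11  (1B, 1-aligned)
71..72  -- padding (1B)
72..74  m5  (2B, 2-aligned)
sizeof = 74, alignof = 2
array of 20: 20 × 74 = 1480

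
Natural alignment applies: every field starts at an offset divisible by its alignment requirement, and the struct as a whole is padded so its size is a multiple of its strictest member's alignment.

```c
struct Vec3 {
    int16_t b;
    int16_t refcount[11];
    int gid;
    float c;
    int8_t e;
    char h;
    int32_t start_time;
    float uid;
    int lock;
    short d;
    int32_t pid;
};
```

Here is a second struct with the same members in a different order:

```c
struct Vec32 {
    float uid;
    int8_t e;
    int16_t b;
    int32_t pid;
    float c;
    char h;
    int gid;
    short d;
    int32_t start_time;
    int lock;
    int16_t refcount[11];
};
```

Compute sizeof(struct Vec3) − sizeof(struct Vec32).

-4

@0: b [2B, align 2] → 2
@2: refcount [22B, align 2] → 24
@24: gid [4B, align 4] → 28
@28: c [4B, align 4] → 32
@32: e [1B, align 1] → 33
@33: h [1B, align 1] → 34
+2 pad (align 4)
@36: start_time [4B, align 4] → 40
@40: uid [4B, align 4] → 44
@44: lock [4B, align 4] → 48
@48: d [2B, align 2] → 50
+2 pad (align 4)
@52: pid [4B, align 4] → 56
size 56, align 4
— Vec32 —
@0: uid [4B, align 4] → 4
@4: e [1B, align 1] → 5
+1 pad (align 2)
@6: b [2B, align 2] → 8
@8: pid [4B, align 4] → 12
@12: c [4B, align 4] → 16
@16: h [1B, align 1] → 17
+3 pad (align 4)
@20: gid [4B, align 4] → 24
@24: d [2B, align 2] → 26
+2 pad (align 4)
@28: start_time [4B, align 4] → 32
@32: lock [4B, align 4] → 36
@36: refcount [22B, align 2] → 58
+2 tail pad (align 4)
size 60, align 4
56 − 60 = -4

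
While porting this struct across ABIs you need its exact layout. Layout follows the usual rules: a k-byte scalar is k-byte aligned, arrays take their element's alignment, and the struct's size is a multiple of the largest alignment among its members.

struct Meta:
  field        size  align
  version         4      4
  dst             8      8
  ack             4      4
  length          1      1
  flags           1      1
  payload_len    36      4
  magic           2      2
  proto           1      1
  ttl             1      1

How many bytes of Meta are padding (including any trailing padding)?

6

version at 0 (size 4, align 4) → ends 4
pad 4 to align 8 for dst
dst at 8 (size 8, align 8) → ends 16
ack at 16 (size 4, align 4) → ends 20
length at 20 (size 1, align 1) → ends 21
flags at 21 (size 1, align 1) → ends 22
pad 2 to align 4 for payload_len
payload_len at 24 (size 36, align 4) → ends 60
magic at 60 (size 2, align 2) → ends 62
proto at 62 (size 1, align 1) → ends 63
ttl at 63 (size 1, align 1) → ends 64
total 64 bytes, alignment 8
data bytes 58, size 64 → padding 6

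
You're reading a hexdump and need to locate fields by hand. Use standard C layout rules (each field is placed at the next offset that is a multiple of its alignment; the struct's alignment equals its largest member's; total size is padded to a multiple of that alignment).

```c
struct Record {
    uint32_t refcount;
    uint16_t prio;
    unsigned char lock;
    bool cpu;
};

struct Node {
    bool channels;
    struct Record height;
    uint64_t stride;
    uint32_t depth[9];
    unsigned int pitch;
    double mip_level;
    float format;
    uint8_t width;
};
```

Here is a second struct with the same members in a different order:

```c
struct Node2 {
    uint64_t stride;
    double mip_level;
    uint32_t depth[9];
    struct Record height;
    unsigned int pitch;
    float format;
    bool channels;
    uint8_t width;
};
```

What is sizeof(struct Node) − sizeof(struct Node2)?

8

Record: @0: refcount [4B, align 4] → 4; @4: prio [2B, align 2] → 6; @6: lock [1B, align 1] → 7; @7: cpu [1B, align 1] → 8; size 8, align 4
@0: channels [1B, align 1] → 1
+3 pad (align 4)
@4: height [8B, align 4] → 12
+4 pad (align 8)
@16: stride [8B, align 8] → 24
@24: depth [36B, align 4] → 60
@60: pitch [4B, align 4] → 64
@64: mip_level [8B, align 8] → 72
@72: format [4B, align 4] → 76
@76: width [1B, align 1] → 77
+3 tail pad (align 8)
size 80, align 8
— Node2 —
@0: stride [8B, align 8] → 8
@8: mip_level [8B, align 8] → 16
@16: depth [36B, align 4] → 52
@52: height [8B, align 4] → 60
@60: pitch [4B, align 4] → 64
@64: format [4B, align 4] → 68
@68: channels [1B, align 1] → 69
@69: width [1B, align 1] → 70
+2 tail pad (align 8)
size 72, align 8
80 − 72 = 8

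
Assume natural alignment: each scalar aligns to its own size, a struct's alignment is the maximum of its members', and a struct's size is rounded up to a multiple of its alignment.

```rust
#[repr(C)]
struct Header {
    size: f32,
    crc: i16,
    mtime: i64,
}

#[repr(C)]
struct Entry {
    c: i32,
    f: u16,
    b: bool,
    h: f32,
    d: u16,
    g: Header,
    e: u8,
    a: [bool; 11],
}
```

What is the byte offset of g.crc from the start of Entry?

20

Header: 0..4  size  (4B, 4-aligned); 4..6  crc  (2B, 2-aligned); 6..8  -- padding (2B); 8..16  mtime  (8B, 8-aligned); sizeof = 16, alignof = 8
0..4  c  (4B, 4-aligned)
4..6  f  (2B, 2-aligned)
6..7  b  (1B, 1-aligned)
7..8  -- padding (1B)
8..12  h  (4B, 4-aligned)
12..14  d  (2B, 2-aligned)
14..16  -- padding (2B)
16..32  g  (16B, 8-aligned)
within Header: crc at 4
16 + 4 = 20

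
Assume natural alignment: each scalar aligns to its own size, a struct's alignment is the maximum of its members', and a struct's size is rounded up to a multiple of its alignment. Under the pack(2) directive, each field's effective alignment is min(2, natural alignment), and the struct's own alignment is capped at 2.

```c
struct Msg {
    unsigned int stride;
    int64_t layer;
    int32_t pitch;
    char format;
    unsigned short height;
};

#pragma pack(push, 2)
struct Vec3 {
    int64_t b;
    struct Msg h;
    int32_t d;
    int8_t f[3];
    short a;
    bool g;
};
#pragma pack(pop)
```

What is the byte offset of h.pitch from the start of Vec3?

24

Msg: @0: stride [4B, align 4] → 4; +4 pad (align 8); @8: layer [8B, align 8] → 16; @16: pitch [4B, align 4] → 20; @20: format [1B, align 1] → 21; +1 pad (align 2); @22: height [2B, align 2] → 24; size 24, align 8
@0: b [8B, align 2] → 8
@8: h [24B, align 2] → 32
within Msg: pitch at 16
8 + 16 = 24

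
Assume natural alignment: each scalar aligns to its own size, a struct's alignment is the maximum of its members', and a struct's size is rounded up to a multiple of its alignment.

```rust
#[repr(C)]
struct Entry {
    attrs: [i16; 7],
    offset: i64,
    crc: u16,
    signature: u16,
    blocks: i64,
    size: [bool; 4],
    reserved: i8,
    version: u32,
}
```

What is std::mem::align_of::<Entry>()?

8

member alignments: attrs=2, offset=8, crc=2, signature=2, blocks=8, size=1, reserved=1, version=4
max = 8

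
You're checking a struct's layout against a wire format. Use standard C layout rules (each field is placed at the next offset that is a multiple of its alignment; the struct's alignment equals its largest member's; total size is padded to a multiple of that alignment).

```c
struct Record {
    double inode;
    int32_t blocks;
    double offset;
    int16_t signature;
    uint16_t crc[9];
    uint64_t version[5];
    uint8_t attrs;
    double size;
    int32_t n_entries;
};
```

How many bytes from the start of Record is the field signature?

inode at 0 (size 8, align 8) → ends 8
blocks at 8 (size 4, align 4) → ends 12
pad 4 to align 8 for offset
offset at 16 (size 8, align 8) → ends 24
signature at 24 (size 2, align 2) → ends 26

24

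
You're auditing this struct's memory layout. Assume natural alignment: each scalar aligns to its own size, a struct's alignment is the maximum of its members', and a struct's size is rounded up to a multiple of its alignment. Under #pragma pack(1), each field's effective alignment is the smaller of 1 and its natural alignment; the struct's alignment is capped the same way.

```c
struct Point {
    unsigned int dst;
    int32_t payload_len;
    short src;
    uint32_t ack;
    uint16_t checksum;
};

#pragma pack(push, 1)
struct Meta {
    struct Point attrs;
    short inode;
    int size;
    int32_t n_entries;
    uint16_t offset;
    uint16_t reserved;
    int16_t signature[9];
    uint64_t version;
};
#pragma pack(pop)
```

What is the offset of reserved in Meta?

32

Point: @0: dst [4B, align 4] → 4; @4: payload_len [4B, align 4] → 8; @8: src [2B, align 2] → 10; +2 pad (align 4); @12: ack [4B, align 4] → 16; @16: checksum [2B, align 2] → 18; +2 tail pad (align 4); size 20, align 4
@0: attrs [20B, align 1] → 20
@20: inode [2B, align 1] → 22
@22: size [4B, align 1] → 26
@26: n_entries [4B, align 1] → 30
@30: offset [2B, align 1] → 32
@32: reserved [2B, align 1] → 34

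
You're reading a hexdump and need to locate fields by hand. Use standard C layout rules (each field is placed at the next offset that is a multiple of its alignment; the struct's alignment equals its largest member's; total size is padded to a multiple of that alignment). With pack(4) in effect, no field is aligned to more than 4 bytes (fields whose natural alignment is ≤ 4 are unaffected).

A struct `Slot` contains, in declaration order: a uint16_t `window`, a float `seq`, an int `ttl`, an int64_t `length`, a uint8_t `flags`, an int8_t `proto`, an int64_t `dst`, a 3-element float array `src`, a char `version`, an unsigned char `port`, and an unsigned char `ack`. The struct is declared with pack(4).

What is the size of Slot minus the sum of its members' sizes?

5

@0: window [2B, align 2] → 2
+2 pad (align 4)
@4: seq [4B, align 4] → 8
@8: ttl [4B, align 4] → 12
@12: length [8B, align 4] → 20
@20: flags [1B, align 1] → 21
@21: proto [1B, align 1] → 22
+2 pad (align 4)
@24: dst [8B, align 4] → 32
@32: src [12B, align 4] → 44
@44: version [1B, align 1] → 45
@45: port [1B, align 1] → 46
@46: ack [1B, align 1] → 47
+1 tail pad (align 4)
size 48, align 4
data bytes 43, size 48 → padding 5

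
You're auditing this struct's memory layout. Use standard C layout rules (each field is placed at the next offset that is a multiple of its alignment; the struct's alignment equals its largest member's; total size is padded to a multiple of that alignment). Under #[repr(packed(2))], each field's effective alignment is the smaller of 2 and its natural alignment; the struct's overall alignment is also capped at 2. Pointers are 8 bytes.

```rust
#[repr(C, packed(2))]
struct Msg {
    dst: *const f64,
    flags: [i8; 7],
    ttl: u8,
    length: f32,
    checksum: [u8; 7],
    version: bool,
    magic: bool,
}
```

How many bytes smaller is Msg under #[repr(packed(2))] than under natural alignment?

natural layout:
  @0: dst [8B, align 8] → 8
  @8: flags [7B, align 1] → 15
  @15: ttl [1B, align 1] → 16
  @16: length [4B, align 4] → 20
  @20: checksum [7B, align 1] → 27
  @27: version [1B, align 1] → 28
  @28: magic [1B, align 1] → 29
  +3 tail pad (align 8)
  size 32, align 8
packed(2) layout:
  @0: dst [8B, align 2] → 8
  @8: flags [7B, align 1] → 15
  @15: ttl [1B, align 1] → 16
  @16: length [4B, align 2] → 20
  @20: checksum [7B, align 1] → 27
  @27: version [1B, align 1] → 28
  @28: magic [1B, align 1] → 29
  +1 tail pad (align 2)
  size 30, align 2
32 − 30 = 2

2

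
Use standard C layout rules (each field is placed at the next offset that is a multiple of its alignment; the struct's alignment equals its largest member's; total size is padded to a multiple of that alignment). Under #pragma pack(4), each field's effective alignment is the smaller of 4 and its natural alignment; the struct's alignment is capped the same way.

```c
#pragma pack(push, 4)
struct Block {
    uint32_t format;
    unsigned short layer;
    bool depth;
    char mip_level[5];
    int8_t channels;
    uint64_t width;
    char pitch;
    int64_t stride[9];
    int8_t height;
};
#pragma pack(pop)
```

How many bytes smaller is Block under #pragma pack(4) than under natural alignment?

natural layout:
  0..4  format  (4B, 4-aligned)
  4..6  layer  (2B, 2-aligned)
  6..7  depth  (1B, 1-aligned)
  7..12  mip_level  (5B, 1-aligned)
  12..13  channels  (1B, 1-aligned)
  13..16  -- padding (3B)
  16..24  width  (8B, 8-aligned)
  24..25  pitch  (1B, 1-aligned)
  25..32  -- padding (7B)
  32..104  stride  (72B, 8-aligned)
  104..105  height  (1B, 1-aligned)
  105..112  -- tail padding (7B)
  sizeof = 112, alignof = 8
packed(4) layout:
  0..4  format  (4B, 4-aligned)
  4..6  layer  (2B, 2-aligned)
  6..7  depth  (1B, 1-aligned)
  7..12  mip_level  (5B, 1-aligned)
  12..13  channels  (1B, 1-aligned)
  13..16  -- padding (3B)
  16..24  width  (8B, 4-aligned)
  24..25  pitch  (1B, 1-aligned)
  25..28  -- padding (3B)
  28..100  stride  (72B, 4-aligned)
  100..101  height  (1B, 1-aligned)
  101..104  -- tail padding (3B)
  sizeof = 104, alignof = 4
112 − 104 = 8

8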